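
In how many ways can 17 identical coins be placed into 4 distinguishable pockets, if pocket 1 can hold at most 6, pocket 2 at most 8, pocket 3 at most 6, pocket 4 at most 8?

Ignoring the caps, the number of non-negative solutions to x_1+…+x_4 = 17 is C(20,3) = 1140.
Subtract solutions that violate a single cap (substitute x_i' = x_i − (cap_i+1)): x_1 ≥ 7 gives C(13,3) = 286; x_2 ≥ 9 gives C(11,3) = 165; x_3 ≥ 7 gives C(13,3) = 286; x_4 ≥ 9 gives C(11,3) = 165. Together 902.
Add back pairs where two caps are both exceeded: 4 + 20 + 4 + 4 + 0 + 4 = 36.
By inclusion–exclusion the count is 1140 − 902 + 36 = 274.

274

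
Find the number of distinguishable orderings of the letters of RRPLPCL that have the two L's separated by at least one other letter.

450

There are 7!/(2!·2!·2!) = 630 arrangements of RRPLPCL in total.
Arrangements with the L's together: treat LL as one letter, giving (6)!/(2!·2!) = 180.
Subtracting, 630 − 180 = 450 arrangements keep the L's apart.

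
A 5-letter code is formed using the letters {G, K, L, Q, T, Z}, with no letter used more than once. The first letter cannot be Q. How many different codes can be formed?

600

The first letter has 6−1 = 5 choices (anything except Q).
The remaining 4 letters are filled from the other 5 symbols without repetition: 5 × 4 × 3 × 2 = 120.
Total: 5 × 120 = 600.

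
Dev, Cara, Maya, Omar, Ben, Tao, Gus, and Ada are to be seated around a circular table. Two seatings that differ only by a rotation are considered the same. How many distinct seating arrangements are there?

5040

Fix one person's seat to break rotational symmetry; the remaining 7 people can be arranged in (7)! = 5040 ways.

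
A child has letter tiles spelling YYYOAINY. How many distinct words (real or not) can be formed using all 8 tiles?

Letter multiplicities in YYYOAINY: A×1, I×1, N×1, O×1, Y×4.
The number of distinct arrangements is 8!/(4!) = 40320/24 = 1680.

1680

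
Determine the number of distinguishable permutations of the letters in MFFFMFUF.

MFFFMFUF has 8 letters with F appearing 5 times and M appearing twice.
Dividing 8! = 40320 by 5!·2! = 240 for the repeated letters gives 168.

168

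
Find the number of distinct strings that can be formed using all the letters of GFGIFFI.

Letter multiplicities in GFGIFFI: F×3, G×2, I×2.
The number of distinct arrangements is 7!/(3!·2!·2!) = 5040/24 = 210.

210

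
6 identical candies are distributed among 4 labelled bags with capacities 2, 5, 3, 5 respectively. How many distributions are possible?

By stars and bars, unrestricted non-negative solutions to x_1+…+x_4 = 6 number C(6+3,3) = 84.
Subtract solutions that violate a single cap (substitute x_i' = x_i − (cap_i+1)): x_1 ≥ 3 gives C(6,3) = 20; x_2 ≥ 6 gives C(3,3) = 1; x_3 ≥ 4 gives C(5,3) = 10; x_4 ≥ 6 gives C(3,3) = 1. Together 32.
No two caps can be exceeded simultaneously, so the pair terms are all 0.
By inclusion–exclusion the count is 84 − 32 + 0 = 52.

52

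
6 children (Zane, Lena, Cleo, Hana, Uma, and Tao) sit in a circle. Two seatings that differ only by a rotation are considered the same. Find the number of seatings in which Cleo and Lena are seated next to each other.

48

Glue Cleo and Lena into a block (2 internal orders). Seating 5 units around a circle gives (4)! arrangements.
So 2 × (4)! = 2 × 24 = 48.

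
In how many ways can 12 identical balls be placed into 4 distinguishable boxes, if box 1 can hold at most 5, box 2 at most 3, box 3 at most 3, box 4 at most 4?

Without the upper bounds there are C(15,3) = 455 ways to split 12 among 4 boxes.
Subtract solutions that violate a single cap (substitute x_i' = x_i − (cap_i+1)): x_1 ≥ 6 gives C(9,3) = 84; x_2 ≥ 4 gives C(11,3) = 165; x_3 ≥ 4 gives C(11,3) = 165; x_4 ≥ 5 gives C(10,3) = 120. Together 534.
Add back pairs where two caps are both exceeded: 10 + 10 + 4 + 35 + 20 + 20 = 99.
By inclusion–exclusion the count is 455 − 534 + 99 = 20.

20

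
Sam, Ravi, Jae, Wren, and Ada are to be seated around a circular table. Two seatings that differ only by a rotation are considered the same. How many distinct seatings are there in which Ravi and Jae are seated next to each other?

Treat {Ravi, Jae} as one unit (2 internal orders) and seat the resulting 4 units around the table: (3)! circular arrangements.
So 2 × (3)! = 2 × 6 = 12.

12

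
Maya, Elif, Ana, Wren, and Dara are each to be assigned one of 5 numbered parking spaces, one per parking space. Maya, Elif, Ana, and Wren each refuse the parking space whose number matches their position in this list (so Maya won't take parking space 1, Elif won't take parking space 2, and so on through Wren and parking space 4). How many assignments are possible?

53

Let Aᵢ (for 1 ≤ i ≤ 4) be the placements that put person i in their forbidden parking space. Any j of these fix j positions, leaving (5−j)! ways to fill the rest, and there are C(4,j) ways to pick which j.
By inclusion–exclusion, the number of valid placements is Σ_{j=0}^{4} (−1)^j C(4,j)·(5−j)!.
Computing: 120 − 96 + 36 − 8 + 1 = 53.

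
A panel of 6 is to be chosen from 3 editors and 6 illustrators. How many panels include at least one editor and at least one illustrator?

83

With no constraint there are C(9,6) = 84 possible selections.
Selections missing a whole group: no editors → C(6,6) = 1; no illustrators → C(3,6) = 0.
Both groups omitted at once is impossible, so 84 − 1 = 83.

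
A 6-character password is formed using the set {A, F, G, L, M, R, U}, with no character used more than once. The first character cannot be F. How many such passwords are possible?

The first character has 7−1 = 6 choices (anything except F).
The remaining 5 characters are filled from the other 6 symbols without repetition: 6 × 5 × 4 × 3 × 2 = 720.
Total: 6 × 720 = 4320.

4320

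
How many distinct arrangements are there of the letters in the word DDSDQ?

20

DDSDQ has 5 letters with D appearing 3 times.
The number of distinct arrangements is 5!/(3!) = 120/6 = 20.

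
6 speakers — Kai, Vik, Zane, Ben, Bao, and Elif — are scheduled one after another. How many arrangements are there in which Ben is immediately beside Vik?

240

Place the 4 others and the Ben-Vik pair as 5 objects in a line; the pair has 2 internal arrangements.
So the count is 2·(5)! = 240.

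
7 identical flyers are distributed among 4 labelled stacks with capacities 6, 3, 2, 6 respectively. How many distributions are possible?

Without the upper bounds there are C(10,3) = 120 ways to split 7 among 4 stacks.
Subtract solutions that violate a single cap (substitute x_i' = x_i − (cap_i+1)): x_1 ≥ 7 gives C(3,3) = 1; x_2 ≥ 4 gives C(6,3) = 20; x_3 ≥ 3 gives C(7,3) = 35; x_4 ≥ 7 gives C(3,3) = 1. Together 57.
Add back pairs where two caps are both exceeded: 0 + 0 + 0 + 1 + 0 + 0 = 1.
By inclusion–exclusion the count is 120 − 57 + 1 = 64.

64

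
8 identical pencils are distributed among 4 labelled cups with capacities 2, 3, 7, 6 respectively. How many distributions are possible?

73

Without the upper bounds there are C(11,3) = 165 ways to split 8 among 4 cups.
Subtract solutions that violate a single cap (substitute x_i' = x_i − (cap_i+1)): x_1 ≥ 3 gives C(8,3) = 56; x_2 ≥ 4 gives C(7,3) = 35; x_3 ≥ 8 gives C(3,3) = 1; x_4 ≥ 7 gives C(4,3) = 4. Together 96.
Add back pairs where two caps are both exceeded: 4 + 0 + 0 + 0 + 0 + 0 = 4.
By inclusion–exclusion the count is 165 − 96 + 4 = 73.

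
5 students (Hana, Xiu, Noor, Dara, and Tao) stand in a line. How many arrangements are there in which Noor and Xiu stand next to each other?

Place the 3 others and the Noor-Xiu pair as 4 objects in a line; the pair has 2 internal arrangements.
So the count is 2·(4)! = 48.

48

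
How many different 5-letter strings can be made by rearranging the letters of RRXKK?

RRXKK has 5 letters with K appearing twice and R appearing twice.
So there are 5! / (2!·2!) = 30 distinguishable arrangements.

30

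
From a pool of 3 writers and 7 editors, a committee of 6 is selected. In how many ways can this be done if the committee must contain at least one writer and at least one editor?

203

With no constraint there are C(10,6) = 210 possible selections.
Subtract selections that omit an entire group: no writers → C(7,6) = 7; no editors → C(3,6) = 0.
Both groups omitted at once is impossible, so 210 − 7 = 203.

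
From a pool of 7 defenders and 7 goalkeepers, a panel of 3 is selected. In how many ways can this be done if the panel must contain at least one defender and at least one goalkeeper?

294

With no constraint there are C(14,3) = 364 possible selections.
Selections missing a whole group: no defenders → C(7,3) = 35; no goalkeepers → C(7,3) = 35.
Both groups omitted at once is impossible, so 364 − 70 = 294.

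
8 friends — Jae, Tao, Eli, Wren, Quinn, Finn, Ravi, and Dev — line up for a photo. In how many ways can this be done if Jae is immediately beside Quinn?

10080

Glue Jae and Quinn into one block (2 internal orders), leaving 7 units to arrange in a row.
That gives 2 × 7! = 2 × 5040 = 10080.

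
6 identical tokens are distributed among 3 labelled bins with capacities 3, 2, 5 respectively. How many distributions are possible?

By stars and bars, unrestricted non-negative solutions to x_1+…+x_3 = 6 number C(6+2,2) = 28.
Subtract solutions that violate a single cap (substitute x_i' = x_i − (cap_i+1)): x_1 ≥ 4 gives C(4,2) = 6; x_2 ≥ 3 gives C(5,2) = 10; x_3 ≥ 6 gives C(2,2) = 1. Together 17.
No two caps can be exceeded simultaneously, so the pair terms are all 0.
By inclusion–exclusion the count is 28 − 17 + 0 = 11.

11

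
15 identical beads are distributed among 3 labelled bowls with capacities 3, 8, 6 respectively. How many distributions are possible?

Ignoring the caps, the number of non-negative solutions to x_1+…+x_3 = 15 is C(17,2) = 136.
Subtract solutions that violate a single cap (substitute x_i' = x_i − (cap_i+1)): x_1 ≥ 4 gives C(13,2) = 78; x_2 ≥ 9 gives C(8,2) = 28; x_3 ≥ 7 gives C(10,2) = 45. Together 151.
Add back pairs where two caps are both exceeded: 6 + 15 + 0 = 21.
By inclusion–exclusion the count is 136 − 151 + 21 = 6.

6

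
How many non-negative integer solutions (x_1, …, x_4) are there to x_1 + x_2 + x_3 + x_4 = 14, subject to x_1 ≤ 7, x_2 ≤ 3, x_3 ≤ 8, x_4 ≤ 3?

Without the upper bounds there are C(17,3) = 680 ways to split 14 among 4 variables.
Subtract solutions that violate a single cap (substitute x_i' = x_i − (cap_i+1)): x_1 ≥ 8 gives C(9,3) = 84; x_2 ≥ 4 gives C(13,3) = 286; x_3 ≥ 9 gives C(8,3) = 56; x_4 ≥ 4 gives C(13,3) = 286. Together 712.
Add back pairs where two caps are both exceeded: 10 + 0 + 10 + 4 + 84 + 4 = 112.
By inclusion–exclusion the count is 680 − 712 + 112 = 80.

80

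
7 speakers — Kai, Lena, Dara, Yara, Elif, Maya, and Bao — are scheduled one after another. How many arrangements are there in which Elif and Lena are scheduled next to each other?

1440

Glue Elif and Lena into one block (2 internal orders), leaving 6 units to arrange in a row.
That gives 2 × 6! = 2 × 720 = 1440.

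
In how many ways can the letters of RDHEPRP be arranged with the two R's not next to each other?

900

Total arrangements of RDHEPRP: 7!/(2!·2!) = 1260.
If the two R's are adjacent, glue them into one block, leaving 6 items to arrange: (6)!/(2!) = 360 ways.
Hence 1260 − 360 = 900.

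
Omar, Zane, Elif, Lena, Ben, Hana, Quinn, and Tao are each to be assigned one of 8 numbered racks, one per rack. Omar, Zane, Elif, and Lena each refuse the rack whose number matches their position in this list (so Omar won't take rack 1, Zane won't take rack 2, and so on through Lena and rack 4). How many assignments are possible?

Let Aᵢ (for 1 ≤ i ≤ 4) be the placements that put person i in their forbidden rack. Any j of these fix j positions, leaving (8−j)! ways to fill the rest, and there are C(4,j) ways to pick which j.
By inclusion–exclusion, the number of valid placements is Σ_{j=0}^{4} (−1)^j C(4,j)·(8−j)!.
Computing: 40320 − 20160 + 4320 − 480 + 24 = 24024.

24024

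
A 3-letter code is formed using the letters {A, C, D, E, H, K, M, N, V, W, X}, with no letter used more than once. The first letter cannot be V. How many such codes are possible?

900

The first letter has 11−1 = 10 choices (anything except V).
The remaining 2 letters are filled from the other 10 symbols without repetition: 10 × 9 = 90.
Total: 10 × 90 = 900.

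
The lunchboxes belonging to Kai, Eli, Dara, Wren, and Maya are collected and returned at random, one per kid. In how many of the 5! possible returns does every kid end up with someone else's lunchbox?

This is the derangement count D_5: permutations of 5 items with no fixed point.
By inclusion–exclusion this is Σ_{j=0}^{5} (−1)^j C(5,j)·(5−j)!.
Computing: 120 − 120 + 60 − 20 + 5 − 1 = 44.

44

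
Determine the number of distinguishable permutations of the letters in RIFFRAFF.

840

RIFFRAFF has 8 letters with F appearing 4 times and R appearing twice.
So there are 8! / (4!·2!) = 840 distinguishable arrangements.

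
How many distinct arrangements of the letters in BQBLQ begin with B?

12

Fix B in the first position and arrange the remaining 4 letters.
Those 4 letters have Q appearing twice, giving (4)!/(2!) = 12.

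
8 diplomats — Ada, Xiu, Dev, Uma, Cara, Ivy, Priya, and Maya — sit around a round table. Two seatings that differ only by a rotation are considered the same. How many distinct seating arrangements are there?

Around a circle, 8 distinct people have 8!/8 = (7)! = 5040 rotationally distinct seatings.

5040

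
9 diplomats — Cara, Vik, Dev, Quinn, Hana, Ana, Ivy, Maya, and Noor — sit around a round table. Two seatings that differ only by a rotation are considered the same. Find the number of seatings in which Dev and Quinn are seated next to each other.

Glue Dev and Quinn into a block (2 internal orders). Seating 8 units around a circle gives (7)! arrangements.
So 2 × (7)! = 2 × 5040 = 10080.

10080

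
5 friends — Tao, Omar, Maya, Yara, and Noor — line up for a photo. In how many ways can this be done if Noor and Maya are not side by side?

72

There are 5! = 120 arrangements in all. If Noor and Maya are adjacent, merging them into one block gives 2·(4)! = 48 arrangements.
Complementary counting: 120 − 48 = 72.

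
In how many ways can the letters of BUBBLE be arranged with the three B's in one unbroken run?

Treat the 3 copies of B as a single block. The multiset to arrange is then {BBB, E, L, U}, 4 items in all.
All 4 items are distinct, so there are (4)! = 24 arrangements.

24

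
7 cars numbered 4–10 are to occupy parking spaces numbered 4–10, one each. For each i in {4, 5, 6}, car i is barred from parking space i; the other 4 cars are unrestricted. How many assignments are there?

3216

Let Aᵢ (for i ∈ {4, 5, 6}) be the placements that put car i in its forbidden parking space. Any j of these fix j positions, leaving (7−j)! ways to fill the rest, and there are C(3,j) ways to pick which j.
By inclusion–exclusion, the number of valid placements is Σ_{j=0}^{3} (−1)^j C(3,j)·(7−j)!.
Computing: 5040 − 2160 + 360 − 24 = 3216.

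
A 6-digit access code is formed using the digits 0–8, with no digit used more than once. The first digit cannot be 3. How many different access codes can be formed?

53760

The first digit has 9−1 = 8 choices (anything except 3).
The remaining 5 digits are filled from the other 8 symbols without repetition: 8 × 7 × 6 × 5 × 4 = 6720.
Total: 8 × 6720 = 53760.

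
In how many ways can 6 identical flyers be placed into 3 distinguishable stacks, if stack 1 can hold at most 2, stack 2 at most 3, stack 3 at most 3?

By stars and bars, unrestricted non-negative solutions to x_1+…+x_3 = 6 number C(6+2,2) = 28.
Subtract solutions that violate a single cap (substitute x_i' = x_i − (cap_i+1)): x_1 ≥ 3 gives C(5,2) = 10; x_2 ≥ 4 gives C(4,2) = 6; x_3 ≥ 4 gives C(4,2) = 6. Together 22.
No two caps can be exceeded simultaneously, so the pair terms are all 0.
By inclusion–exclusion the count is 28 − 22 + 0 = 6.

6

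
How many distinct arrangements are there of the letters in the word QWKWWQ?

The 6 letters of QWKWWQ have repeats: Q appearing twice and W appearing 3 times.
The number of distinct arrangements is 6!/(3!·2!) = 720/12 = 60.

60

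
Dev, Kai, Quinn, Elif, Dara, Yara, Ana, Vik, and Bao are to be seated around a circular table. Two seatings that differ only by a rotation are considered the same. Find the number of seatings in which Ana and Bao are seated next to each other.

Glue Ana and Bao into a block (2 internal orders). Seating 8 units around a circle gives (7)! arrangements.
So 2 × (7)! = 2 × 5040 = 10080.

10080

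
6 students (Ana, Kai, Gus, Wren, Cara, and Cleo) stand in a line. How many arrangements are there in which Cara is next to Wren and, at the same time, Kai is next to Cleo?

Treat {Cara,Wren} as one block (2 orders) and {Kai,Cleo} as another (2 orders).
That leaves 4 units to arrange: 2 × 2 × 4! = 4 × 24 = 96.

96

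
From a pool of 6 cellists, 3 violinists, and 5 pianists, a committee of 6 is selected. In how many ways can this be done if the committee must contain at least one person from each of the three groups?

With no constraint there are C(14,6) = 3003 possible selections.
Subtract selections that omit an entire group: no cellists → C(8,6) = 28; no violinists → C(11,6) = 462; no pianists → C(9,6) = 84.
Add back selections omitting two groups (i.e. drawn from a single group): C(6,6) + C(3,6) + C(5,6) = 1.
By inclusion–exclusion: 3003 − 574 + 1 = 2430.

2430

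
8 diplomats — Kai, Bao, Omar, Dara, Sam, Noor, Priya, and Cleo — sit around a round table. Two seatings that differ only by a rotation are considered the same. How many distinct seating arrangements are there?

5040

Around a circle, 8 distinct people have 8!/8 = (7)! = 5040 rotationally distinct seatings.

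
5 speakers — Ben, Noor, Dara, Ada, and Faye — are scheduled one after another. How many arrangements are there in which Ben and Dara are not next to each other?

There are 5! = 120 arrangements in all. If Ben and Dara are adjacent, merging them into one block gives 2·(4)! = 48 arrangements.
So 120 − 48 = 72 arrangements keep them apart.

72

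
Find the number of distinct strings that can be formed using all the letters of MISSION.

1260

MISSION has 7 letters with I appearing twice and S appearing twice.
So there are 7! / (2!·2!) = 1260 distinguishable arrangements.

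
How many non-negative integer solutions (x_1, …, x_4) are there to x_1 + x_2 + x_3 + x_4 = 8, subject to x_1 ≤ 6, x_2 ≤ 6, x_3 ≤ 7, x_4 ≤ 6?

Ignoring the caps, the number of non-negative solutions to x_1+…+x_4 = 8 is C(11,3) = 165.
Subtract solutions that violate a single cap (substitute x_i' = x_i − (cap_i+1)): x_1 ≥ 7 gives C(4,3) = 4; x_2 ≥ 7 gives C(4,3) = 4; x_3 ≥ 8 gives C(3,3) = 1; x_4 ≥ 7 gives C(4,3) = 4. Together 13.
No two caps can be exceeded simultaneously, so the pair terms are all 0.
By inclusion–exclusion the count is 165 − 13 + 0 = 152.

152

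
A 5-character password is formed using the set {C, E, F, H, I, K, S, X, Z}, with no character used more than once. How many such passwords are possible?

15120

With no repetition, fill the 5 characters in order: 9 choices, then 8, down to 5.
9 × 8 × 7 × 6 × 5 = 15120.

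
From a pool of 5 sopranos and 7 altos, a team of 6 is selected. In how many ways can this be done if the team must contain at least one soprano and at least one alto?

917

Unrestricted: C(12,6) = 924 ways to pick any 6 of the 12.
Subtract selections that omit an entire group: no sopranos → C(7,6) = 7; no altos → C(5,6) = 0.
Both groups omitted at once is impossible, so 924 − 7 = 917.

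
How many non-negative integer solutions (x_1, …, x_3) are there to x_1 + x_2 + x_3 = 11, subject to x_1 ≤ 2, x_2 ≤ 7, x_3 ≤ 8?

Without the upper bounds there are C(13,2) = 78 ways to split 11 among 3 variables.
Subtract solutions that violate a single cap (substitute x_i' = x_i − (cap_i+1)): x_1 ≥ 3 gives C(10,2) = 45; x_2 ≥ 8 gives C(5,2) = 10; x_3 ≥ 9 gives C(4,2) = 6. Together 61.
Add back pairs where two caps are both exceeded: 1 + 0 + 0 = 1.
By inclusion–exclusion the count is 78 − 61 + 1 = 18.

18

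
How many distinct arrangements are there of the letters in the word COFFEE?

180

Letter multiplicities in COFFEE: C×1, E×2, F×2, O×1.
Dividing 6! = 720 by 2!·2! = 4 for the repeated letters gives 180.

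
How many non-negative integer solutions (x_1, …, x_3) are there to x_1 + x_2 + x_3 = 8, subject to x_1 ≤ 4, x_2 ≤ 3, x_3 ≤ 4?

Ignoring the caps, the number of non-negative solutions to x_1+…+x_3 = 8 is C(10,2) = 45.
Subtract solutions that violate a single cap (substitute x_i' = x_i − (cap_i+1)): x_1 ≥ 5 gives C(5,2) = 10; x_2 ≥ 4 gives C(6,2) = 15; x_3 ≥ 5 gives C(5,2) = 10. Together 35.
No two caps can be exceeded simultaneously, so the pair terms are all 0.
By inclusion–exclusion the count is 45 − 35 + 0 = 10.

10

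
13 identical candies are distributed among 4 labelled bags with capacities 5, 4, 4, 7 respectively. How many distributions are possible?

Without the upper bounds there are C(16,3) = 560 ways to split 13 among 4 bags.
Subtract solutions that violate a single cap (substitute x_i' = x_i − (cap_i+1)): x_1 ≥ 6 gives C(10,3) = 120; x_2 ≥ 5 gives C(11,3) = 165; x_3 ≥ 5 gives C(11,3) = 165; x_4 ≥ 8 gives C(8,3) = 56. Together 506.
Add back pairs where two caps are both exceeded: 10 + 10 + 0 + 20 + 1 + 1 = 42.
By inclusion–exclusion the count is 560 − 506 + 42 = 96.

96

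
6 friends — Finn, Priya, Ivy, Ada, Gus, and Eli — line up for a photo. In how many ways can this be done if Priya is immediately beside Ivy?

Place the 4 others and the Priya-Ivy pair as 5 objects in a line; the pair has 2 internal arrangements.
That gives 2 × 5! = 2 × 120 = 240.

240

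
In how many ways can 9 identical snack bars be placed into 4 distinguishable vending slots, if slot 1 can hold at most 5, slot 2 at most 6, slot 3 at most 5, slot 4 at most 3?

114

Ignoring the caps, the number of non-negative solutions to x_1+…+x_4 = 9 is C(12,3) = 220.
Subtract solutions that violate a single cap (substitute x_i' = x_i − (cap_i+1)): x_1 ≥ 6 gives C(6,3) = 20; x_2 ≥ 7 gives C(5,3) = 10; x_3 ≥ 6 gives C(6,3) = 20; x_4 ≥ 4 gives C(8,3) = 56. Together 106.
No two caps can be exceeded simultaneously, so the pair terms are all 0.
By inclusion–exclusion the count is 220 − 106 + 0 = 114.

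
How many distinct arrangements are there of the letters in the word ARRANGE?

The 7 letters of ARRANGE have repeats: A appearing twice and R appearing twice.
So there are 7! / (2!·2!) = 1260 distinguishable arrangements.

1260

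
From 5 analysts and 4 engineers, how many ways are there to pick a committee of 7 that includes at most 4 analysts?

30

Split by how many analysts are chosen (0 through 4).
Sum: C(5,0)·C(4,7) + C(5,1)·C(4,6) + C(5,2)·C(4,5) + C(5,3)·C(4,4) + C(5,4)·C(4,3) = 0 + 0 + 0 + 10 + 20 = 30.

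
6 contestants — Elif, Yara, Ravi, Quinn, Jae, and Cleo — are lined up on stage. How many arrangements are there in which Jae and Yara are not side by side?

480

Of the 6! = 720 arrangements, those with Jae and Yara adjacent number 2 × 5! = 240 (treat the pair as a block with 2 internal orders).
So 720 − 240 = 480 arrangements keep them apart.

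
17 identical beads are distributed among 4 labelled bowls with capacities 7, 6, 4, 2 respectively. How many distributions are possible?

10

Ignoring the caps, the number of non-negative solutions to x_1+…+x_4 = 17 is C(20,3) = 1140.
Subtract solutions that violate a single cap (substitute x_i' = x_i − (cap_i+1)): x_1 ≥ 8 gives C(12,3) = 220; x_2 ≥ 7 gives C(13,3) = 286; x_3 ≥ 5 gives C(15,3) = 455; x_4 ≥ 3 gives C(17,3) = 680. Together 1641.
Add back pairs where two caps are both exceeded: 10 + 35 + 84 + 56 + 120 + 220 = 525.
Subtract triples: 0 + 0 + 4 + 10 = 14.
By inclusion–exclusion the count is 1140 − 1641 + 525 − 14 = 10.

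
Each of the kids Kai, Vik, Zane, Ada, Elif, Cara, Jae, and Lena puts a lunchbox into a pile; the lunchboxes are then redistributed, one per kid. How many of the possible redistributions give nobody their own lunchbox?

Let Aᵢ be the assignments in which kid i gets their own lunchbox. We want the size of the complement of A₁∪…∪A_8.
By inclusion–exclusion this is Σ_{j=0}^{8} (−1)^j C(8,j)·(8−j)!.
Computing: 40320 − 40320 + 20160 − 6720 + 1680 − 336 + 56 − 8 + 1 = 14833.

14833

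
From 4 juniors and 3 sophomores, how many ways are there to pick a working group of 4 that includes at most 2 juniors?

Split by how many juniors are chosen (0 through 2).
Sum: C(4,0)·C(3,4) + C(4,1)·C(3,3) + C(4,2)·C(3,2) = 0 + 4 + 18 = 22.

22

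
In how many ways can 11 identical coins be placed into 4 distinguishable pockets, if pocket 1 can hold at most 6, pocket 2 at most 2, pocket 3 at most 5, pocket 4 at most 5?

76

Ignoring the caps, the number of non-negative solutions to x_1+…+x_4 = 11 is C(14,3) = 364.
Subtract solutions that violate a single cap (substitute x_i' = x_i − (cap_i+1)): x_1 ≥ 7 gives C(7,3) = 35; x_2 ≥ 3 gives C(11,3) = 165; x_3 ≥ 6 gives C(8,3) = 56; x_4 ≥ 6 gives C(8,3) = 56. Together 312.
Add back pairs where two caps are both exceeded: 4 + 0 + 0 + 10 + 10 + 0 = 24.
By inclusion–exclusion the count is 364 − 312 + 24 = 76.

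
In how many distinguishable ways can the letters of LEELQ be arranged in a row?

The 5 letters of LEELQ have repeats: E appearing twice and L appearing twice.
So there are 5! / (2!·2!) = 30 distinguishable arrangements.

30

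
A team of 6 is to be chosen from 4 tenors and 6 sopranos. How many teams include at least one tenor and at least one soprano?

209

Unrestricted: C(10,6) = 210 ways to pick any 6 of the 10.
Selections missing a whole group: no tenors → C(6,6) = 1; no sopranos → C(4,6) = 0.
Both groups omitted at once is impossible, so 210 − 1 = 209.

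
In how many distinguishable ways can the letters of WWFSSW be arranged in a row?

WWFSSW has 6 letters with S appearing twice and W appearing 3 times.
Dividing 6! = 720 by 3!·2! = 12 for the repeated letters gives 60.

60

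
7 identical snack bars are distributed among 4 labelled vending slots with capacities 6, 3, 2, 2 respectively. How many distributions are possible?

35

Ignoring the caps, the number of non-negative solutions to x_1+…+x_4 = 7 is C(10,3) = 120.
Subtract solutions that violate a single cap (substitute x_i' = x_i − (cap_i+1)): x_1 ≥ 7 gives C(3,3) = 1; x_2 ≥ 4 gives C(6,3) = 20; x_3 ≥ 3 gives C(7,3) = 35; x_4 ≥ 3 gives C(7,3) = 35. Together 91.
Add back pairs where two caps are both exceeded: 0 + 0 + 0 + 1 + 1 + 4 = 6.
By inclusion–exclusion the count is 120 − 91 + 6 = 35.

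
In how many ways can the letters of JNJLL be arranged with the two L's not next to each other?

18

Total arrangements of JNJLL: 5!/(2!·2!) = 30.
If the two L's are adjacent, glue them into one block, leaving 4 items to arrange: (4)!/(2!) = 12 ways.
Subtracting, 30 − 12 = 18 arrangements keep the L's apart.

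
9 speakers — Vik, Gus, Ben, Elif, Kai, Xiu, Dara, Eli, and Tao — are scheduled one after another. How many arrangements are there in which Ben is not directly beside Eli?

There are 9! = 362880 arrangements in all. If Ben and Eli are adjacent, merging them into one block gives 2·(8)! = 80640 arrangements.
So 362880 − 80640 = 282240 arrangements keep them apart.

282240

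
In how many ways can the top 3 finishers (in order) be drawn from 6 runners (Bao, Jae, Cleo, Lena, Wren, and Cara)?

120

There are 6 choices for 1st place, 5 for 2nd, and 4 for 3rd.
That gives 6 × 5 × 4 = 120.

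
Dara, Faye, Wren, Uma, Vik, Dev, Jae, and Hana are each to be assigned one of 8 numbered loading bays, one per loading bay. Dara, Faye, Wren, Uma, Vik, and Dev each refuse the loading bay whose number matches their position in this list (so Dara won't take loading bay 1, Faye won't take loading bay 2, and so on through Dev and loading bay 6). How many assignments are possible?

18806

Let Aᵢ (for 1 ≤ i ≤ 6) be the placements that put person i in their forbidden loading bay. Any j of these fix j positions, leaving (8−j)! ways to fill the rest, and there are C(6,j) ways to pick which j.
By inclusion–exclusion, the number of valid placements is Σ_{j=0}^{6} (−1)^j C(6,j)·(8−j)!.
Computing: 40320 − 30240 + 10800 − 2400 + 360 − 36 + 2 = 18806.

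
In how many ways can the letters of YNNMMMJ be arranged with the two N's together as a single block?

120

Treat the 2 copies of N as a single block. The multiset to arrange is then {NN, J, M, M, M, Y}, 6 items in all.
That gives (6)!/(3!) = 120 arrangements.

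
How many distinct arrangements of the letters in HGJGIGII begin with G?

420

With the first slot taken by G, it remains to arrange the other 7 letters (HJGIGII).
Those 7 letters have G appearing twice and I appearing 3 times, giving (7)!/(3!·2!) = 420.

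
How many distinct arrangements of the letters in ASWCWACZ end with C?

With the last slot taken by C, it remains to arrange the other 7 letters (ASWWACZ).
Those 7 letters have A appearing twice and W appearing twice, giving (7)!/(2!·2!) = 1260.

1260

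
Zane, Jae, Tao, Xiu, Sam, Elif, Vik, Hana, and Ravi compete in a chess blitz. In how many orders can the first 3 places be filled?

This is an ordered selection of 3 from 9: P(9,3).
That gives 9 × 8 × 7 = 504.

504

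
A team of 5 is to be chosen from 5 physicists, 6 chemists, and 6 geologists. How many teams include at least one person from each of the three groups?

Unrestricted: C(17,5) = 6188 ways to pick any 5 of the 17.
Subtract selections that omit an entire group: no physicists → C(12,5) = 792; no chemists → C(11,5) = 462; no geologists → C(11,5) = 462.
Add back selections omitting two groups (i.e. drawn from a single group): C(5,5) + C(6,5) + C(6,5) = 13.
By inclusion–exclusion: 6188 − 1716 + 13 = 4485.

4485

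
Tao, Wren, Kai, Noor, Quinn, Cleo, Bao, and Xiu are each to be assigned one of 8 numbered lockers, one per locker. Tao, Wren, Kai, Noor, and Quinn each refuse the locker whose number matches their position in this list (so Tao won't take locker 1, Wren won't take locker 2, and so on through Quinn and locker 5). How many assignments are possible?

21234

Let Aᵢ (for 1 ≤ i ≤ 5) be the placements that put person i in their forbidden locker. Any j of these fix j positions, leaving (8−j)! ways to fill the rest, and there are C(5,j) ways to pick which j.
By inclusion–exclusion, the number of valid placements is Σ_{j=0}^{5} (−1)^j C(5,j)·(8−j)!.
Computing: 40320 − 25200 + 7200 − 1200 + 120 − 6 = 21234.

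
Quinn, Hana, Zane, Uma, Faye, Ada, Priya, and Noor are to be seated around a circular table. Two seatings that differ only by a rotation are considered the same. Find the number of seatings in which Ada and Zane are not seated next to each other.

3600

Without the restriction there are (7)! = 5040 seatings.
Those with Ada next to Zane: fuse the pair into one unit and seat 7 units around a circle — 2·(6)! = 1440.
Subtracting, 5040 − 1440 = 3600.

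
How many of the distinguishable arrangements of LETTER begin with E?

With the first slot taken by E, it remains to arrange the other 5 letters (LTTER).
Those 5 letters have T appearing twice, giving (5)!/(2!) = 60.

60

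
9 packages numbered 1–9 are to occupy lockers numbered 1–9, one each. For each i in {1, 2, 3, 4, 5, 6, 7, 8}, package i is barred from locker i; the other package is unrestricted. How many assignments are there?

148329

Let Aᵢ (for 1 ≤ i ≤ 8) be the placements that put package i in its forbidden locker. Any j of these fix j positions, leaving (9−j)! ways to fill the rest, and there are C(8,j) ways to pick which j.
By inclusion–exclusion, the number of valid placements is Σ_{j=0}^{8} (−1)^j C(8,j)·(9−j)!.
Computing: 362880 − 322560 + 141120 − 40320 + 8400 − 1344 + 168 − 16 + 1 = 148329.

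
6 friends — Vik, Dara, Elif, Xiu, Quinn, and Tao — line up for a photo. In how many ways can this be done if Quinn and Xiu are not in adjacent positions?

Of the 6! = 720 arrangements, those with Quinn and Xiu adjacent number 2 × 5! = 240 (treat the pair as a block with 2 internal orders).
Complementary counting: 720 − 240 = 480.

480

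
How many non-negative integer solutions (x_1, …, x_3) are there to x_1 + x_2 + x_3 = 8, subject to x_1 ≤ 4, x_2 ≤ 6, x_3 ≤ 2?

12

By stars and bars, unrestricted non-negative solutions to x_1+…+x_3 = 8 number C(8+2,2) = 45.
Subtract solutions that violate a single cap (substitute x_i' = x_i − (cap_i+1)): x_1 ≥ 5 gives C(5,2) = 10; x_2 ≥ 7 gives C(3,2) = 3; x_3 ≥ 3 gives C(7,2) = 21. Together 34.
Add back pairs where two caps are both exceeded: 0 + 1 + 0 = 1.
By inclusion–exclusion the count is 45 − 34 + 1 = 12.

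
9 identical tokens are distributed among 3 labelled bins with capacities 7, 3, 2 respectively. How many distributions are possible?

9

Without the upper bounds there are C(11,2) = 55 ways to split 9 among 3 bins.
Subtract solutions that violate a single cap (substitute x_i' = x_i − (cap_i+1)): x_1 ≥ 8 gives C(3,2) = 3; x_2 ≥ 4 gives C(7,2) = 21; x_3 ≥ 3 gives C(8,2) = 28. Together 52.
Add back pairs where two caps are both exceeded: 0 + 0 + 6 = 6.
By inclusion–exclusion the count is 55 − 52 + 6 = 9.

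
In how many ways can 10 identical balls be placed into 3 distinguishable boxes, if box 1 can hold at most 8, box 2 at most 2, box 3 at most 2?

Without the upper bounds there are C(12,2) = 66 ways to split 10 among 3 boxes.
Subtract solutions that violate a single cap (substitute x_i' = x_i − (cap_i+1)): x_1 ≥ 9 gives C(3,2) = 3; x_2 ≥ 3 gives C(9,2) = 36; x_3 ≥ 3 gives C(9,2) = 36. Together 75.
Add back pairs where two caps are both exceeded: 0 + 0 + 15 = 15.
By inclusion–exclusion the count is 66 − 75 + 15 = 6.

6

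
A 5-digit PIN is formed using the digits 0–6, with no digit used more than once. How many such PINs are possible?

This is a permutation of 5 out of 7: P(7,5) = 7!/2!.
That product is 7 × 6 × 5 × 4 × 3 = 2520.

2520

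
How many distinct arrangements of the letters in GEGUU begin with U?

With the first slot taken by U, it remains to arrange the other 4 letters (GEGU).
Those 4 letters have G appearing twice, giving (4)!/(2!) = 12.

12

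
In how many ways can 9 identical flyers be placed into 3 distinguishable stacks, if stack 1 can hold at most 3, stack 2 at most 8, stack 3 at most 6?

27

Ignoring the caps, the number of non-negative solutions to x_1+…+x_3 = 9 is C(11,2) = 55.
Subtract solutions that violate a single cap (substitute x_i' = x_i − (cap_i+1)): x_1 ≥ 4 gives C(7,2) = 21; x_2 ≥ 9 gives C(2,2) = 1; x_3 ≥ 7 gives C(4,2) = 6. Together 28.
No two caps can be exceeded simultaneously, so the pair terms are all 0.
By inclusion–exclusion the count is 55 − 28 + 0 = 27.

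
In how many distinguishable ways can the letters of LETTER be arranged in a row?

Letter multiplicities in LETTER: E×2, L×1, R×1, T×2.
Dividing 6! = 720 by 2!·2! = 4 for the repeated letters gives 180.

180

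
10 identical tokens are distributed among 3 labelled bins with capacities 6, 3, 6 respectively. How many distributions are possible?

18

By stars and bars, unrestricted non-negative solutions to x_1+…+x_3 = 10 number C(10+2,2) = 66.
Subtract solutions that violate a single cap (substitute x_i' = x_i − (cap_i+1)): x_1 ≥ 7 gives C(5,2) = 10; x_2 ≥ 4 gives C(8,2) = 28; x_3 ≥ 7 gives C(5,2) = 10. Together 48.
No two caps can be exceeded simultaneously, so the pair terms are all 0.
By inclusion–exclusion the count is 66 − 48 + 0 = 18.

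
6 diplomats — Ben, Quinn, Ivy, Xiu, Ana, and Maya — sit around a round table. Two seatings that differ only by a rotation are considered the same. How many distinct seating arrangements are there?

120

Around a circle, 6 distinct people have 6!/6 = (5)! = 120 rotationally distinct seatings.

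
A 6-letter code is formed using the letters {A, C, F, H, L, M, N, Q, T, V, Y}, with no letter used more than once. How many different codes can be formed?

This is a permutation of 6 out of 11: P(11,6) = 11!/5!.
That product is 11 × 10 × 9 × 8 × 7 × 6 = 332640.

332640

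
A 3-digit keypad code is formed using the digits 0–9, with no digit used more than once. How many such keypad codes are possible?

Choose and order 3 of the 10 symbols: the first digit has 10 options, the next 9, then 8.
That product is 10 × 9 × 8 = 720.

720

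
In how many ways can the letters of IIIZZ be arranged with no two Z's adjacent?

Total arrangements of IIIZZ: 5!/(3!·2!) = 10.
Arrangements with the Z's together: treat ZZ as one letter, giving (4)!/(3!) = 4.
Hence 10 − 4 = 6.

6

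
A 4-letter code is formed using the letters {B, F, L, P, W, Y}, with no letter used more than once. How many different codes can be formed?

Choose and order 4 of the 6 symbols: the first letter has 6 options, the next 5, then 4, 3.
6 × 5 × 4 × 3 = 360.

360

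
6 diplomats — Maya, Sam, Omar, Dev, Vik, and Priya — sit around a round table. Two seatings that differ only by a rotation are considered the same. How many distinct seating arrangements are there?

Seat Maya anywhere (absorbing the rotational symmetry), then permute the other 5: (5)! = 120.

120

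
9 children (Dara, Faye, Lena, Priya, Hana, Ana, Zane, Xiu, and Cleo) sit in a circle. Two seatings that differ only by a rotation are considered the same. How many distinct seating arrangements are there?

40320

Fix one person's seat to break rotational symmetry; the remaining 8 people can be arranged in (8)! = 40320 ways.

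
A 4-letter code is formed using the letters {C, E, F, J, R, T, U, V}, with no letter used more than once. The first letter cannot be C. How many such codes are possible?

The first letter has 8−1 = 7 choices (anything except C).
The remaining 3 letters are filled from the other 7 symbols without repetition: 7 × 6 × 5 = 210.
Total: 7 × 210 = 1470.

1470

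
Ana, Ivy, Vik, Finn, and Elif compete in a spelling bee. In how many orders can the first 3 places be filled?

This is an ordered selection of 3 from 5: P(5,3).
That gives 5 × 4 × 3 = 60.

60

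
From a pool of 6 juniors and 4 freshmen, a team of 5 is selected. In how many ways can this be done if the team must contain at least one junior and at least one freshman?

246

Total 5-person selections from all 10: C(10,5) = 252.
Selections missing a whole group: no juniors → C(4,5) = 0; no freshmen → C(6,5) = 6.
Both groups omitted at once is impossible, so 252 − 6 = 246.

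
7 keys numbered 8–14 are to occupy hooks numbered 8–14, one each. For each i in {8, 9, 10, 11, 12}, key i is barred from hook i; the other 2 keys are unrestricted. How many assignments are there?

Let Aᵢ (for 8 ≤ i ≤ 12) be the placements that put key i in its forbidden hook. Any j of these fix j positions, leaving (7−j)! ways to fill the rest, and there are C(5,j) ways to pick which j.
By inclusion–exclusion, the number of valid placements is Σ_{j=0}^{5} (−1)^j C(5,j)·(7−j)!.
Computing: 5040 − 3600 + 1200 − 240 + 30 − 2 = 2428.

2428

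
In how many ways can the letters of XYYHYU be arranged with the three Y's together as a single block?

Treat the 3 copies of Y as a single block. The multiset to arrange is then {YYY, H, U, X}, 4 items in all.
All 4 items are distinct, so there are (4)! = 24 arrangements.

24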